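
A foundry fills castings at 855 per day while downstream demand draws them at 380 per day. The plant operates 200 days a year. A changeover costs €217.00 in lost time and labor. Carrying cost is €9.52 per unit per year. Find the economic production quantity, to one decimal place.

Annual demand D = 380 × 200 = 76,000.
Production build-up factor (1 − d/p) = 1 − 380/855 = 0.5556.
Q* = √(2DS / (H(1 − d/p))) = √(2 × 76,000 × 217 / (9.52 × 0.5556)).
= √(32,984,000 / 5.2889) ≈ 2497.293.

Q* ≈ 2,497.3 castings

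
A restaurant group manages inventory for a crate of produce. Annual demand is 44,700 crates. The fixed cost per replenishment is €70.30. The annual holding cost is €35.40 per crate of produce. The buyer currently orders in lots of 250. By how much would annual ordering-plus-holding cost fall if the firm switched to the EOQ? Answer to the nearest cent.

Extra cost ≈ €2,078.79 per year

EOQ = √(2DS/H) = √(2 × 44,700 × 70.3 / 35.4) ≈ 421.35.
Cost at Q* = (D/Q*)S + (Q*/2)H = √(2DSH) ≈ €14,915.85.
Cost at Q = 250: (44,700/250)×70.3 + (250/2)×35.4 = €12,569.64 + €4,425.00 = €16,994.64.
Excess = €16,994.64 − €14,915.85 = €2,078.79.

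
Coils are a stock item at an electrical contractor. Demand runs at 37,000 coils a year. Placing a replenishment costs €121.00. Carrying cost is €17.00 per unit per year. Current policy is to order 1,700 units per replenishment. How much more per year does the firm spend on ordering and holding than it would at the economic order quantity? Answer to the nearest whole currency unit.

EOQ = √(2DS/H) = √(2 × 37,000 × 121 / 17) ≈ 725.75.
Cost at Q* = (D/Q*)S + (Q*/2)H = √(2DSH) ≈ €12,337.67.
Cost at Q = 1,700: (37,000/1,700)×121 + (1,700/2)×17 = €2,633.53 + €14,450.00 = €17,083.53.
Excess = €17,083.53 − €12,337.67 = €4,745.86.

Extra cost ≈ €4,746 per year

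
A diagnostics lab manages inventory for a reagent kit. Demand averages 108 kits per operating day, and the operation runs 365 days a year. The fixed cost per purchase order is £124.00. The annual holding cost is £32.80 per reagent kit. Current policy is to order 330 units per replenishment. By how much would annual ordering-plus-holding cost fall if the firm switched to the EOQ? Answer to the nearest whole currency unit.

Annual demand D = 108 × 365 = 39,420.
EOQ = √(2DS/H) = √(2 × 39,420 × 124 / 32.8) ≈ 545.94.
Cost at Q* = (D/Q*)S + (Q*/2)H = √(2DSH) ≈ £17,906.93.
Cost at Q = 330: (39,420/330)×124 + (330/2)×32.8 = £14,812.36 + £5,412.00 = £20,224.36.
Excess = £20,224.36 − £17,906.93 = £2,317.44.

Extra cost ≈ £2,317 per year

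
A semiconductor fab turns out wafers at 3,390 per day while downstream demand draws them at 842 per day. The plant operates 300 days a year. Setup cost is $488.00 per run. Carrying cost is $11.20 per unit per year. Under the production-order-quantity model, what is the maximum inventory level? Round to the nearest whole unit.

Annual demand D = 842 × 300 = 252,600.
Production build-up factor (1 − d/p) = 1 − 842/3,390 = 0.7516.
Q* = √(2DS / (H(1 − d/p))) = √(2 × 252,600 × 488 / (11.2 × 0.7516)).
= √(246,537,600 / 8.4182) ≈ 5411.687.
Maximum inventory = Q*(1 − d/p) = 5411.687 × 0.7516 ≈ 4067.546.

I_max ≈ 4,068 wafers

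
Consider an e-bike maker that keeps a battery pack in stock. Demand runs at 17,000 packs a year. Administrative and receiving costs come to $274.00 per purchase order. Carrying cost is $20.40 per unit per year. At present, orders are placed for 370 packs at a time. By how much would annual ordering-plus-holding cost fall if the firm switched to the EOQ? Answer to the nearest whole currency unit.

Extra cost ≈ $2,577 per year

EOQ = √(2DS/H) = √(2 × 17,000 × 274 / 20.4) ≈ 675.77.
Cost at Q* = (D/Q*)S + (Q*/2)H = √(2DSH) ≈ $13,785.73.
Cost at Q = 370: (17,000/370)×274 + (370/2)×20.4 = $12,589.19 + $3,774.00 = $16,363.19.
Excess = $16,363.19 − $13,785.73 = $2,577.46.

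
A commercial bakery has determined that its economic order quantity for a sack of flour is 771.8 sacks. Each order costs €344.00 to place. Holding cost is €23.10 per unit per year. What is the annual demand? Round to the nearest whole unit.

D ≈ 20,000 sacks per year

The basic EOQ model gives Q* = √(2DS/H); rearrange for the unknown.
From Q* = √(2DS/H): D = Q*²H / (2S) = 771.8² × 23.1 / (2 × 344) = 20000.143.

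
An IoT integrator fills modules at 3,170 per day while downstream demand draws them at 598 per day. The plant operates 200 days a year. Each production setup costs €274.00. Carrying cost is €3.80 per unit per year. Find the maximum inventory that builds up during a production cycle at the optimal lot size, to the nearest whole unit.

I_max ≈ 3,741 modules

Annual demand D = 598 × 200 = 119,600.
Production build-up factor (1 − d/p) = 1 − 598/3,170 = 0.8114.
Q* = √(2DS / (H(1 − d/p))) = √(2 × 119,600 × 274 / (3.8 × 0.8114)).
= √(65,540,800 / 3.0832) ≈ 4610.608.
Maximum inventory = Q*(1 − d/p) = 4610.608 × 0.8114 ≈ 3740.847.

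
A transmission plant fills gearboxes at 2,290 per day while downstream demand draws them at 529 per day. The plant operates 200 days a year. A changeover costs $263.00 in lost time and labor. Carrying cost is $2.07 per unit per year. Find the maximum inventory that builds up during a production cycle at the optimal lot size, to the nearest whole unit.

Annual demand D = 529 × 200 = 105,800.
Production build-up factor (1 − d/p) = 1 − 529/2,290 = 0.7690.
Q* = √(2DS / (H(1 − d/p))) = √(2 × 105,800 × 263 / (2.07 × 0.7690)).
= √(55,650,800 / 1.5918) ≈ 5912.737.
Maximum inventory = Q*(1 − d/p) = 5912.737 × 0.7690 ≈ 4546.869.

I_max ≈ 4,547 gearboxes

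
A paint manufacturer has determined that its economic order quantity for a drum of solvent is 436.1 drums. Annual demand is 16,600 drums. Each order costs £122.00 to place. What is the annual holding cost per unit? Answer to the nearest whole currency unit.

Squaring Q* = √(2DS/H) gives Q*² = 2DS/H.
From Q* = √(2DS/H): H = 2DS / Q*² = 2 × 16,600 × 122 / 436.1² = 21.2974.

H ≈ £21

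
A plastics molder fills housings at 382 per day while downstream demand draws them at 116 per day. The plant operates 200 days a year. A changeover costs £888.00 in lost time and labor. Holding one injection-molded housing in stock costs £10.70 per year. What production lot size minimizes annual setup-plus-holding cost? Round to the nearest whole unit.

Annual demand D = 116 × 200 = 23,200.
Production build-up factor (1 − d/p) = 1 − 116/382 = 0.6963.
Q* = √(2DS / (H(1 − d/p))) = √(2 × 23,200 × 888 / (10.7 × 0.6963)).
= √(41,203,200 / 7.4508) ≈ 2351.605.

Q* ≈ 2,352 housings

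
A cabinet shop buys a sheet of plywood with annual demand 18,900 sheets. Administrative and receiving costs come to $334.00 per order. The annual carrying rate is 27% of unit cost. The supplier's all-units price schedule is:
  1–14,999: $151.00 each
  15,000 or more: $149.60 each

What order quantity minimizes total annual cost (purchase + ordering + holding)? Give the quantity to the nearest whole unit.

Holding cost per unit per year at price C is H = 0.27·C.
Evaluate total cost at each tier's feasible EOQ or, if the EOQ is below the tier, at the tier's minimum quantity.
EOQ at $151.00 = 556.5 (feasible in tier 1): TC = 18,900×$151.00 + (18,900/556.5)×334 + (556.5/2)×0.27×$151.00 = $2,876,587.65.
EOQ at $149.60 = 559.1 < 15000, so use break Q=15000: TC = 18,900×$149.60 + (18,900/15000.0)×334 + (15000.0/2)×0.27×$149.60 = $3,130,800.84.
Lowest total cost is $2,876,587.65 at Q = 556.5.

Q* ≈ 556 sheets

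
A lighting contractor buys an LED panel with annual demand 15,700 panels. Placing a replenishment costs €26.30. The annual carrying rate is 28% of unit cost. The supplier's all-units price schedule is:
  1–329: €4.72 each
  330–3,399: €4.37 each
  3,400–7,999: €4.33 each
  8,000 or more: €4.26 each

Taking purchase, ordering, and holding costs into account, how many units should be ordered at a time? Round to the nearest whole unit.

Holding cost per unit per year at price C is H = 0.28·C.
For each price level, check whether its EOQ is feasible; otherwise the best quantity at that price is the breakpoint.
Tier 1 (€4.72): EOQ = 790.5 exceeds tier's upper bound 329, so this tier is dominated.
EOQ at €4.37 = 821.5 (feasible in tier 2): TC = 15,700×€4.37 + (15,700/821.5)×26.3 + (821.5/2)×0.28×€4.37 = €69,614.22.
EOQ at €4.33 = 825.3 < 3400, so use break Q=3400: TC = 15,700×€4.33 + (15,700/3400.0)×26.3 + (3400.0/2)×0.28×€4.33 = €70,163.52.
EOQ at €4.26 = 832.1 < 8000, so use break Q=8000: TC = 15,700×€4.26 + (15,700/8000.0)×26.3 + (8000.0/2)×0.28×€4.26 = €71,704.81.
Lowest total cost is €69,614.22 at Q = 821.5.

Q* ≈ 822 panels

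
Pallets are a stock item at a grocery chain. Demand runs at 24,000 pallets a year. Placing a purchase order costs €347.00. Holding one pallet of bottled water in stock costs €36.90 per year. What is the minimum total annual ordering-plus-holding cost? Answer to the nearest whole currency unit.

TC* ≈ €24,791

The optimal lot size = √(2DS/H) = √(2 × 24,000 × 347 / 36.9) ≈ 671.85.
At Q*, ordering cost (D/Q*)S equals holding cost (Q*/2)H, each = √(DSH/2).
Minimum total = √(2DSH) = √(2 × 24,000 × 347 × 36.9) ≈ 24791.257.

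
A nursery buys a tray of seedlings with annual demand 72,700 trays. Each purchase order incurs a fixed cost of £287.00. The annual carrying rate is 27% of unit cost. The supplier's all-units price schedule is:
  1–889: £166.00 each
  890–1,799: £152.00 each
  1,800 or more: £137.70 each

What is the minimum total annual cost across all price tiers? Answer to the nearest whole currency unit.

Holding cost per unit per year at price C is H = 0.27·C.
For each price level, check whether its EOQ is feasible; otherwise the best quantity at that price is the breakpoint.
Tier 1 (£166.00): EOQ = 964.9 exceeds tier's upper bound 889, so this tier is dominated.
EOQ at £152.00 = 1008.4 (feasible in tier 2): TC = 72,700×£152.00 + (72,700/1008.4)×287 + (1008.4/2)×0.27×£152.00 = £11,091,783.46.
EOQ at £137.70 = 1059.4 < 1800, so use break Q=1800: TC = 72,700×£137.70 + (72,700/1800.0)×287 + (1800.0/2)×0.27×£137.70 = £10,055,842.71.
Lowest total cost among the candidates is at Q = 1800.0.

TC* ≈ £10,055,843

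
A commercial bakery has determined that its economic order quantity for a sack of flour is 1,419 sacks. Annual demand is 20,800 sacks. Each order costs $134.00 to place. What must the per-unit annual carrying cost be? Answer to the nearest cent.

H ≈ $2.77

Squaring Q* = √(2DS/H) gives Q*² = 2DS/H.
From Q* = √(2DS/H): H = 2DS / Q*² = 2 × 20,800 × 134 / 1,419² = 2.7684.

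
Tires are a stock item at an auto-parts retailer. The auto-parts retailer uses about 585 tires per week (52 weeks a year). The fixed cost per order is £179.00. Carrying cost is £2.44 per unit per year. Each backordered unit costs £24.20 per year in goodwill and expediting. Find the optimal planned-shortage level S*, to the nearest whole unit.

Annual demand D = 585 × 52 = 30,420.
With planned backorders, Q* = √(2DS/H) · √((H+B)/B).
√(2DS/H) = √(2 × 30,420 × 179 / 2.44) = 2112.643.
√((H+B)/B) = √((2.44+24.2)/24.2) = 1.0492.
Q* ≈ 2216.591.
S* = Q* · H/(H+B) = 2216.591 × 2.44/26.64 ≈ 203.021.

S* ≈ 203 tires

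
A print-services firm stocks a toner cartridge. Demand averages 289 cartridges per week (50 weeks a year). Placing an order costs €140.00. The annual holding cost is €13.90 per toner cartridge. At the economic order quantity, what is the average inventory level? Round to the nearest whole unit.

Annual demand D = 289 × 50 = 14,450.
Q* = √(2DS/H) = √(2 × 14,450 × 140 / 13.9) ≈ 539.52.
Average inventory = Q*/2 ≈ 539.52 / 2 = 269.759.

Average inventory ≈ 270 cartridges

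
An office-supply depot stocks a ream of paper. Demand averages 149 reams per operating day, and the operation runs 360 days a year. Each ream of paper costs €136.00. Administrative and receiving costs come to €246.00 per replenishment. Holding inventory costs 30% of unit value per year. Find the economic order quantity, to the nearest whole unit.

Annual demand D = 149 × 360 = 53,640.
Holding cost H = 0.30 × €136.00 = €40.8000 per unit per year.
EOQ = √(2DS / H) = √(2 × 53,640 × 246 / 40.8).
= √(26,390,880 / 40.8) = √646,835.2941 ≈ 804.261.

Q* ≈ 804 reams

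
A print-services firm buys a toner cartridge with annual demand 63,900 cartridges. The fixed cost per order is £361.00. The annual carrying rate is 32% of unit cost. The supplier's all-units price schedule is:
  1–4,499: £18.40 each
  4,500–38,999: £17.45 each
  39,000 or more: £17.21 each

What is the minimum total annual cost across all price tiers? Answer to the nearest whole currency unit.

Holding cost per unit per year at price C is H = 0.32·C.
Candidates are each tier's EOQ (if it falls in that tier) and each price-break quantity.
EOQ at £18.40 = 2799.2 (feasible in tier 1): TC = 63,900×£18.40 + (63,900/2799.2)×361 + (2799.2/2)×0.32×£18.40 = £1,192,241.74.
EOQ at £17.45 = 2874.4 < 4500, so use break Q=4500: TC = 63,900×£17.45 + (63,900/4500.0)×361 + (4500.0/2)×0.32×£17.45 = £1,132,745.20.
EOQ at £17.21 = 2894.4 < 39000, so use break Q=39000: TC = 63,900×£17.21 + (63,900/39000.0)×361 + (39000.0/2)×0.32×£17.21 = £1,207,700.88.
Lowest total cost among the candidates is at Q = 4500.0.

TC* ≈ £1,132,745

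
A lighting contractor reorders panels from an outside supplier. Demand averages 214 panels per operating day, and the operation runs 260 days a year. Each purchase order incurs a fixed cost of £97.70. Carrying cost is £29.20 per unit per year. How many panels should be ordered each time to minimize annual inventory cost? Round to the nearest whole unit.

Q* ≈ 610 panels

Annual demand D = 214 × 260 = 55,640.
EOQ = √(2DS / H) = √(2 × 55,640 × 97.7 / 29.2).
= √(10,872,056 / 29.2) = √372,330.6849 ≈ 610.189.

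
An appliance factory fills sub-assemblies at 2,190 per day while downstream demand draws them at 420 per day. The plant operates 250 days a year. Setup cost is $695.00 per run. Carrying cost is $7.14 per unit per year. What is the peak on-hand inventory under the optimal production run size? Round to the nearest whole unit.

Annual demand D = 420 × 250 = 105,000.
Production build-up factor (1 − d/p) = 1 − 420/2,190 = 0.8082.
Q* = √(2DS / (H(1 − d/p))) = √(2 × 105,000 × 695 / (7.14 × 0.8082)).
= √(145,950,000 / 5.7707) ≈ 5029.078.
Maximum inventory = Q*(1 − d/p) = 5029.078 × 0.8082 ≈ 4064.597.

I_max ≈ 4,065 sub-assemblies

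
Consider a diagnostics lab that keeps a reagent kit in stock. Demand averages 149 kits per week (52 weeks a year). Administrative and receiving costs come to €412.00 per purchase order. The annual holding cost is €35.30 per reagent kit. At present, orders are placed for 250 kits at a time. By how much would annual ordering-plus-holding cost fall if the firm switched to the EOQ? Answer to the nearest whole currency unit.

Annual demand D = 149 × 52 = 7,748.
EOQ = √(2DS/H) = √(2 × 7,748 × 412 / 35.3) ≈ 425.28.
Cost at Q* = (D/Q*)S + (Q*/2)H = √(2DSH) ≈ €15,012.25.
Cost at Q = 250: (7,748/250)×412 + (250/2)×35.3 = €12,768.70 + €4,412.50 = €17,181.20.
Excess = €17,181.20 − €15,012.25 = €2,168.95.

Extra cost ≈ €2,169 per year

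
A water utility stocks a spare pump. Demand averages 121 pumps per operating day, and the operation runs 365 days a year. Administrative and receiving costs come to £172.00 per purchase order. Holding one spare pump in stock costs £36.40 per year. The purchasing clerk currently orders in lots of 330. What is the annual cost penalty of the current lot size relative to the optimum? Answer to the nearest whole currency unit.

Annual demand D = 121 × 365 = 44,165.
EOQ = √(2DS/H) = √(2 × 44,165 × 172 / 36.4) ≈ 646.05.
Cost at Q* = (D/Q*)S + (Q*/2)H = √(2DSH) ≈ £23,516.30.
Cost at Q = 330: (44,165/330)×172 + (330/2)×36.4 = £23,019.33 + £6,006.00 = £29,025.33.
Excess = £29,025.33 − £23,516.30 = £5,509.03.

Extra cost ≈ £5,509 per year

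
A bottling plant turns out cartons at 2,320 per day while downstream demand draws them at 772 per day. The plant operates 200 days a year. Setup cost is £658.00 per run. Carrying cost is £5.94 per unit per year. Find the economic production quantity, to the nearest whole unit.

Annual demand D = 772 × 200 = 154,400.
Production build-up factor (1 − d/p) = 1 − 772/2,320 = 0.6672.
Q* = √(2DS / (H(1 − d/p))) = √(2 × 154,400 × 658 / (5.94 × 0.6672)).
= √(203,190,400 / 3.9634) ≈ 7160.064.

Q* ≈ 7,160 cartons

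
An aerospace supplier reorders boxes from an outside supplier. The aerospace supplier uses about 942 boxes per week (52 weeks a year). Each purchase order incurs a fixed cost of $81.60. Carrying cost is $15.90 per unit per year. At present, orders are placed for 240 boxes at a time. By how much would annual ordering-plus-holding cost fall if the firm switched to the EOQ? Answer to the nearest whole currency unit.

Annual demand D = 942 × 52 = 48,984.
EOQ = √(2DS/H) = √(2 × 48,984 × 81.6 / 15.9) ≈ 709.07.
Cost at Q* = (D/Q*)S + (Q*/2)H = √(2DSH) ≈ $11,274.20.
Cost at Q = 240: (48,984/240)×81.6 + (240/2)×15.9 = $16,654.56 + $1,908.00 = $18,562.56.
Excess = $18,562.56 − $11,274.20 = $7,288.36.

Extra cost ≈ $7,288 per year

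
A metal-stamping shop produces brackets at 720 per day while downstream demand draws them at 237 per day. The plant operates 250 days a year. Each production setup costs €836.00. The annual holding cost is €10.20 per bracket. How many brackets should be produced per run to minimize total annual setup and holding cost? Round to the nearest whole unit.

Annual demand D = 237 × 250 = 59,250.
Production build-up factor (1 − d/p) = 1 − 237/720 = 0.6708.
Q* = √(2DS / (H(1 − d/p))) = √(2 × 59,250 × 836 / (10.2 × 0.6708)).
= √(99,066,000 / 6.8425) ≈ 3805.002.

Q* ≈ 3,805 brackets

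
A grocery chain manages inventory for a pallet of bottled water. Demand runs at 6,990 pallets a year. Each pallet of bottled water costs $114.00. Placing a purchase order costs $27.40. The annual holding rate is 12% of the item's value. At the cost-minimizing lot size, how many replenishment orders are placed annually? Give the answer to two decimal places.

Holding cost H = 0.12 × $114.00 = $13.6800 per unit per year.
EOQ = √(2DS/H) = √(2 × 6,990 × 27.4 / 13.68) ≈ 167.33.
Orders per year = D / Q* = 6,990 / 167.33 ≈ 41.773.

N ≈ 41.77 orders per year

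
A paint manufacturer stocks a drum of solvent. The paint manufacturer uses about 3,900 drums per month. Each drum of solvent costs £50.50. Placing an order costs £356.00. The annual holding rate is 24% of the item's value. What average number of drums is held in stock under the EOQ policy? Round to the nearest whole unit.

Annual demand D = 3,900 × 12 = 46,800.
Holding cost H = 0.24 × £50.50 = £12.1200 per unit per year.
The optimal lot size = √(2DS/H) = √(2 × 46,800 × 356 / 12.12) ≈ 1658.10.
Average inventory = Q*/2 ≈ 1658.10 / 2 = 829.052.

Average inventory ≈ 829 drums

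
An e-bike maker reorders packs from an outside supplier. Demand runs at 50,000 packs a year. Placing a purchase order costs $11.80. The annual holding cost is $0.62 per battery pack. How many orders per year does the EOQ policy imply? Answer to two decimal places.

N ≈ 36.24 orders per year

EOQ = √(2DS/H) = √(2 × 50,000 × 11.8 / 0.62) ≈ 1379.57.
Orders per year = D / Q* = 50,000 / 1379.57 ≈ 36.243.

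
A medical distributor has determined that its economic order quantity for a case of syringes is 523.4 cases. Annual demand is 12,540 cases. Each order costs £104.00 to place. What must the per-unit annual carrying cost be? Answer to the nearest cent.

H ≈ £9.52

The basic EOQ model gives Q* = √(2DS/H); rearrange for the unknown.
From Q* = √(2DS/H): H = 2DS / Q*² = 2 × 12,540 × 104 / 523.4² = 9.5212.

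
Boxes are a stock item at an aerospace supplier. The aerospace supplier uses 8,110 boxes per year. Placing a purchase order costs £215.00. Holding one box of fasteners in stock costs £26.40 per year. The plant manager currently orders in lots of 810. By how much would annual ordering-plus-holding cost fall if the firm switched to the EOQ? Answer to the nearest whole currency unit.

EOQ = √(2DS/H) = √(2 × 8,110 × 215 / 26.4) ≈ 363.45.
Cost at Q* = (D/Q*)S + (Q*/2)H = √(2DSH) ≈ £9,595.04.
Cost at Q = 810: (8,110/810)×215 + (810/2)×26.4 = £2,152.65 + £10,692.00 = £12,844.65.
Excess = £12,844.65 − £9,595.04 = £3,249.62.

Extra cost ≈ £3,250 per year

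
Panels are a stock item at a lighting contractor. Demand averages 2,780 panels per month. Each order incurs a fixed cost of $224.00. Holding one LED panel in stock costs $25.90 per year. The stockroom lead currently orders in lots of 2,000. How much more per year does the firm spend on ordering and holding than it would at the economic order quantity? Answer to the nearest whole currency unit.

Annual demand D = 2,780 × 12 = 33,360.
EOQ = √(2DS/H) = √(2 × 33,360 × 224 / 25.9) ≈ 759.63.
Cost at Q* = (D/Q*)S + (Q*/2)H = √(2DSH) ≈ $19,674.42.
Cost at Q = 2,000: (33,360/2,000)×224 + (2,000/2)×25.9 = $3,736.32 + $25,900.00 = $29,636.32.
Excess = $29,636.32 − $19,674.42 = $9,961.90.

Extra cost ≈ $9,962 per year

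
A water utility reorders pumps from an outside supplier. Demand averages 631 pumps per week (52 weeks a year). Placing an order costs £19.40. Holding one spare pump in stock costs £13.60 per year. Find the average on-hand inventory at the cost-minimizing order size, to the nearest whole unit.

Annual demand D = 631 × 52 = 32,812.
EOQ = √(2DS/H) = √(2 × 32,812 × 19.4 / 13.6) ≈ 305.96.
Average inventory = Q*/2 ≈ 305.96 / 2 = 152.979.

Average inventory ≈ 153 pumps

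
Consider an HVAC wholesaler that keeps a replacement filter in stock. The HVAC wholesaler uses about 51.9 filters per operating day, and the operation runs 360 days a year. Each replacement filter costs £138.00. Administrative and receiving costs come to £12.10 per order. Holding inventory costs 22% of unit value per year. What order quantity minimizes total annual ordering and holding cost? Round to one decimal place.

Annual demand D = 51.9 × 360 = 18,684.
Holding cost H = 0.22 × £138.00 = £30.3600 per unit per year.
EOQ = √(2DS / H) = √(2 × 18,684 × 12.1 / 30.36).
= √(452,152.8 / 30.36) = √14,893.0435 ≈ 122.037.

Q* ≈ 122.0 filters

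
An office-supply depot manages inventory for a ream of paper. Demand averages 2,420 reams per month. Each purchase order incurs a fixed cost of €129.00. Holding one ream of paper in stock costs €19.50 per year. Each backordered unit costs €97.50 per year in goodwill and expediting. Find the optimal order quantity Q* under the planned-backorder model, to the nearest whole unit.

Annual demand D = 2,420 × 12 = 29,040.
With planned backorders, Q* = √(2DS/H) · √((H+B)/B).
√(2DS/H) = √(2 × 29,040 × 129 / 19.5) = 619.856.
√((H+B)/B) = √((19.5+97.5)/97.5) = 1.0954.
Q* ≈ 679.018.

Q* ≈ 679 reams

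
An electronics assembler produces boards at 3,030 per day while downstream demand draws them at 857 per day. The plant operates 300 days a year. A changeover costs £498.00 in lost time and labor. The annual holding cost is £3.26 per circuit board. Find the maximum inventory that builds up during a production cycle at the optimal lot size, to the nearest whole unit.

Annual demand D = 857 × 300 = 257,100.
Production build-up factor (1 − d/p) = 1 − 857/3,030 = 0.7172.
Q* = √(2DS / (H(1 − d/p))) = √(2 × 257,100 × 498 / (3.26 × 0.7172)).
= √(256,071,600 / 2.3379) ≈ 10465.581.
Maximum inventory = Q*(1 − d/p) = 10465.581 × 0.7172 ≈ 7505.514.

I_max ≈ 7,506 boards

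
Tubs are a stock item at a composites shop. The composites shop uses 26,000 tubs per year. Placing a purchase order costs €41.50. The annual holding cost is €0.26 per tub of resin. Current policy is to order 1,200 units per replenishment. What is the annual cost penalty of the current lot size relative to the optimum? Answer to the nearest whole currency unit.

Extra cost ≈ €306 per year

EOQ = √(2DS/H) = √(2 × 26,000 × 41.5 / 0.26) ≈ 2880.97.
Cost at Q* = (D/Q*)S + (Q*/2)H = √(2DSH) ≈ €749.05.
Cost at Q = 1,200: (26,000/1,200)×41.5 + (1,200/2)×0.26 = €899.17 + €156.00 = €1,055.17.
Excess = €1,055.17 − €749.05 = €306.11.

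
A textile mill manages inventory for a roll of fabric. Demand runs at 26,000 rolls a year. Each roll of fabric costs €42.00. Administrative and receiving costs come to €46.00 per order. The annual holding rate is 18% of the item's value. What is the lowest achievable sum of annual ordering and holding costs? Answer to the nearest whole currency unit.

TC* ≈ €4,252

Holding cost H = 0.18 × €42.00 = €7.5600 per unit per year.
Q* = √(2DS/H) = √(2 × 26,000 × 46 / 7.56) ≈ 562.50.
At the optimum the two cost components are equal, so total cost = 2·(Q*/2)H = Q*·H.
Minimum total = √(2DSH) = √(2 × 26,000 × 46 × 7.56) ≈ 4252.472.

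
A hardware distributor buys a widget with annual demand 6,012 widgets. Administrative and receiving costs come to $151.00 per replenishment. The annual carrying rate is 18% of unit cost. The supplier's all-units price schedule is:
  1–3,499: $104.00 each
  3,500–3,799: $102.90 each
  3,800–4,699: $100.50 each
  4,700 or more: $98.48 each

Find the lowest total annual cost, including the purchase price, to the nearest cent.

Holding cost per unit per year at price C is H = 0.18·C.
For each price level, check whether its EOQ is feasible; otherwise the best quantity at that price is the breakpoint.
EOQ at $104.00 = 311.4 (feasible in tier 1): TC = 6,012×$104.00 + (6,012/311.4)×151 + (311.4/2)×0.18×$104.00 = $631,077.96.
EOQ at $102.90 = 313.1 < 3500, so use break Q=3500: TC = 6,012×$102.90 + (6,012/3500.0)×151 + (3500.0/2)×0.18×$102.90 = $651,307.67.
EOQ at $100.50 = 316.8 < 3800, so use break Q=3800: TC = 6,012×$100.50 + (6,012/3800.0)×151 + (3800.0/2)×0.18×$100.50 = $638,815.90.
EOQ at $98.48 = 320.0 < 4700, so use break Q=4700: TC = 6,012×$98.48 + (6,012/4700.0)×151 + (4700.0/2)×0.18×$98.48 = $633,911.95.
Lowest total cost among the candidates is at Q = 311.4.

TC* ≈ $631,077.96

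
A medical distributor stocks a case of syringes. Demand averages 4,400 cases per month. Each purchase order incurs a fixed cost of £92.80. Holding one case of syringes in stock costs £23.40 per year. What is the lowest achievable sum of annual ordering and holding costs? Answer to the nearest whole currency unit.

Annual demand D = 4,400 × 12 = 52,800.
Q* = √(2DS/H) = √(2 × 52,800 × 92.8 / 23.4) ≈ 647.14.
At Q*, ordering cost (D/Q*)S equals holding cost (Q*/2)H, each = √(DSH/2).
Minimum total = √(2DSH) = √(2 × 52,800 × 92.8 × 23.4) ≈ 15143.068.

TC* ≈ £15,143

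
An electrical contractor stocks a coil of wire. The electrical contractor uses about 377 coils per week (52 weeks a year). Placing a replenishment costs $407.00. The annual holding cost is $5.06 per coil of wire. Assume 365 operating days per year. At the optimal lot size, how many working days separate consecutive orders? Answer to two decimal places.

T ≈ 33.06 days

Annual demand D = 377 × 52 = 19,604.
Q* = √(2DS/H) = √(2 × 19,604 × 407 / 5.06) ≈ 1775.86.
Cycle time = Q*/D × 365 = 1775.86 / 19,604 × 365 ≈ 33.064 days.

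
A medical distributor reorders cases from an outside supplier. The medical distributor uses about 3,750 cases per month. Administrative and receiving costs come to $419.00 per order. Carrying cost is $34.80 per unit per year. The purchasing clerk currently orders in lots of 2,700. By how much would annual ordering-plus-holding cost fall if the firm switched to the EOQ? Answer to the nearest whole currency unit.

Annual demand D = 3,750 × 12 = 45,000.
EOQ = √(2DS/H) = √(2 × 45,000 × 419 / 34.8) ≈ 1040.97.
Cost at Q* = (D/Q*)S + (Q*/2)H = √(2DSH) ≈ $36,225.79.
Cost at Q = 2,700: (45,000/2,700)×419 + (2,700/2)×34.8 = $6,983.33 + $46,980.00 = $53,963.33.
Excess = $53,963.33 − $36,225.79 = $17,737.54.

Extra cost ≈ $17,738 per year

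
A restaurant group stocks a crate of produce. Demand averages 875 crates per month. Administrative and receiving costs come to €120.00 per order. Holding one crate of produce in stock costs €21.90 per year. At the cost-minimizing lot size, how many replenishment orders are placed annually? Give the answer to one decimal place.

N ≈ 31.0 orders per year

Annual demand D = 875 × 12 = 10,500.
Q* = √(2DS/H) = √(2 × 10,500 × 120 / 21.9) ≈ 339.22.
Orders per year = D / Q* = 10,500 / 339.22 ≈ 30.954.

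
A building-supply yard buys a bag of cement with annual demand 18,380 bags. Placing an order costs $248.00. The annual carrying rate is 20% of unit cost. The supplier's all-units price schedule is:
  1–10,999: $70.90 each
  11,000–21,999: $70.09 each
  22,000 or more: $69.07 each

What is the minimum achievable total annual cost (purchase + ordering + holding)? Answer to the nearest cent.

Holding cost per unit per year at price C is H = 0.20·C.
Candidates are each tier's EOQ (if it falls in that tier) and each price-break quantity.
EOQ at $70.90 = 801.8 (feasible in tier 1): TC = 18,380×$70.90 + (18,380/801.8)×248 + (801.8/2)×0.20×$70.90 = $1,314,511.77.
EOQ at $70.09 = 806.4 < 11000, so use break Q=11000: TC = 18,380×$70.09 + (18,380/11000.0)×248 + (11000.0/2)×0.20×$70.09 = $1,365,767.59.
EOQ at $69.07 = 812.4 < 22000, so use break Q=22000: TC = 18,380×$69.07 + (18,380/22000.0)×248 + (22000.0/2)×0.20×$69.07 = $1,421,667.79.
Lowest total cost among the candidates is at Q = 801.8.

TC* ≈ $1,314,511.77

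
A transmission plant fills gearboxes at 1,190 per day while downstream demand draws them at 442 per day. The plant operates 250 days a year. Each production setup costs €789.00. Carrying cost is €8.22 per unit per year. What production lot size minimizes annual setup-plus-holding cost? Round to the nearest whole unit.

Q* ≈ 5,809 gearboxes

Annual demand D = 442 × 250 = 110,500.
Production build-up factor (1 − d/p) = 1 − 442/1,190 = 0.6286.
Q* = √(2DS / (H(1 − d/p))) = √(2 × 110,500 × 789 / (8.22 × 0.6286)).
= √(174,369,000 / 5.1669) ≈ 5809.268.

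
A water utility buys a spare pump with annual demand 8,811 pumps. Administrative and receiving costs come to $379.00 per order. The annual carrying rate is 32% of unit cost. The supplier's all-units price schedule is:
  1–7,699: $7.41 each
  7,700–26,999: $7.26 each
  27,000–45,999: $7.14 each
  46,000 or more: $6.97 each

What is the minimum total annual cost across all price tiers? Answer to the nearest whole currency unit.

TC* ≈ $69,269

Holding cost per unit per year at price C is H = 0.32·C.
For each price level, check whether its EOQ is feasible; otherwise the best quantity at that price is the breakpoint.
EOQ at $7.41 = 1678.3 (feasible in tier 1): TC = 8,811×$7.41 + (8,811/1678.3)×379 + (1678.3/2)×0.32×$7.41 = $69,269.04.
EOQ at $7.26 = 1695.5 < 7700, so use break Q=7700: TC = 8,811×$7.26 + (8,811/7700.0)×379 + (7700.0/2)×0.32×$7.26 = $73,345.86.
EOQ at $7.14 = 1709.7 < 27000, so use break Q=27000: TC = 8,811×$7.14 + (8,811/27000.0)×379 + (27000.0/2)×0.32×$7.14 = $93,879.02.
EOQ at $6.97 = 1730.4 < 46000, so use break Q=46000: TC = 8,811×$6.97 + (8,811/46000.0)×379 + (46000.0/2)×0.32×$6.97 = $112,784.46.
Lowest total cost among the candidates is at Q = 1678.3.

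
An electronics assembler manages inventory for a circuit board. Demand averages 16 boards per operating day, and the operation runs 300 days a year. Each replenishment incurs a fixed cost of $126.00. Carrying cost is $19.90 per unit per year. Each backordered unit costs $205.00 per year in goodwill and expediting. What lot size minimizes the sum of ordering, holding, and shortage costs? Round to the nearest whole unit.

Q* ≈ 258 boards

Annual demand D = 16 × 300 = 4,800.
With planned backorders, Q* = √(2DS/H) · √((H+B)/B).
√(2DS/H) = √(2 × 4,800 × 126 / 19.9) = 246.544.
√((H+B)/B) = √((19.9+205)/205) = 1.0474.
Q* ≈ 258.233.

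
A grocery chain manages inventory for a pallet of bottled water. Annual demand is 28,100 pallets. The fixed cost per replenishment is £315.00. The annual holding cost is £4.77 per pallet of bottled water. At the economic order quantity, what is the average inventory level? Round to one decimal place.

Average inventory ≈ 963.2 pallets

EOQ = √(2DS/H) = √(2 × 28,100 × 315 / 4.77) ≈ 1926.48.
Average inventory = Q*/2 ≈ 1926.48 / 2 = 963.239.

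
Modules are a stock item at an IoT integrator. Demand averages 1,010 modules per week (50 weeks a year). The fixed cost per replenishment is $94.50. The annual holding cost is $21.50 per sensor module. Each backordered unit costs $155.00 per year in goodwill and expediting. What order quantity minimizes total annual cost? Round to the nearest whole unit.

Q* ≈ 711 modules

Annual demand D = 1,010 × 50 = 50,500.
With planned backorders, Q* = √(2DS/H) · √((H+B)/B).
√(2DS/H) = √(2 × 50,500 × 94.5 / 21.5) = 666.281.
√((H+B)/B) = √((21.5+155)/155) = 1.0671.
Q* ≈ 710.991.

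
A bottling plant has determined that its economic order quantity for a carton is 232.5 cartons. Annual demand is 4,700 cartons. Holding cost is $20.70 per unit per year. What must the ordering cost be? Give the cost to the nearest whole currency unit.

S ≈ $119

The basic EOQ model gives Q* = √(2DS/H); rearrange for the unknown.
From Q* = √(2DS/H): S = Q*²H / (2D) = 232.5² × 20.7 / (2 × 4,700) = 119.0388.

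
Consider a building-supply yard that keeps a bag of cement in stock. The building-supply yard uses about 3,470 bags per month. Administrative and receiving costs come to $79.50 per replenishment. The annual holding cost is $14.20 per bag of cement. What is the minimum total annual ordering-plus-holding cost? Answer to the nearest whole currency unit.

TC* ≈ $9,696

Annual demand D = 3,470 × 12 = 41,640.
EOQ = √(2DS/H) = √(2 × 41,640 × 79.5 / 14.2) ≈ 682.83.
At the optimum the two cost components are equal, so total cost = 2·(Q*/2)H = Q*·H.
Minimum total = √(2DSH) = √(2 × 41,640 × 79.5 × 14.2) ≈ 9696.123.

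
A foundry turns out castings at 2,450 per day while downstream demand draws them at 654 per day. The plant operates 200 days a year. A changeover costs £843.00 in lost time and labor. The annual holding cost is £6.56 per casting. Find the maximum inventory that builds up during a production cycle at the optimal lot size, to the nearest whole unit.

I_max ≈ 4,964 castings

Annual demand D = 654 × 200 = 130,800.
Production build-up factor (1 − d/p) = 1 − 654/2,450 = 0.7331.
Q* = √(2DS / (H(1 − d/p))) = √(2 × 130,800 × 843 / (6.56 × 0.7331)).
= √(220,528,800 / 4.8089) ≈ 6771.901.
Maximum inventory = Q*(1 − d/p) = 6771.901 × 0.7331 ≈ 4964.218.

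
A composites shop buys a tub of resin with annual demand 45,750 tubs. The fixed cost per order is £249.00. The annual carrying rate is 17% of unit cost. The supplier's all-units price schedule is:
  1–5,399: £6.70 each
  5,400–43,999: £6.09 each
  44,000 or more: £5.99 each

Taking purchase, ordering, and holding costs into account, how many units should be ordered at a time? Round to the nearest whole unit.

Holding cost per unit per year at price C is H = 0.17·C.
Candidates are each tier's EOQ (if it falls in that tier) and each price-break quantity.
EOQ at £6.70 = 4472.5 (feasible in tier 1): TC = 45,750×£6.70 + (45,750/4472.5)×249 + (4472.5/2)×0.17×£6.70 = £311,619.15.
EOQ at £6.09 = 4691.1 < 5400, so use break Q=5400: TC = 45,750×£6.09 + (45,750/5400.0)×249 + (5400.0/2)×0.17×£6.09 = £283,522.39.
EOQ at £5.99 = 4730.1 < 44000, so use break Q=44000: TC = 45,750×£5.99 + (45,750/44000.0)×249 + (44000.0/2)×0.17×£5.99 = £296,704.00.
Lowest total cost is £283,522.39 at Q = 5400.0.

Q* ≈ 5,400 tubs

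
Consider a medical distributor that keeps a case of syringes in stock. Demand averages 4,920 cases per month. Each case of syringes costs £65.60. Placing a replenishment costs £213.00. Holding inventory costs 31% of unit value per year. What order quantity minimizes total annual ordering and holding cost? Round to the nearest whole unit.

Q* ≈ 1,112 cases

Annual demand D = 4,920 × 12 = 59,040.
Holding cost H = 0.31 × £65.60 = £20.3360 per unit per year.
EOQ = √(2DS / H) = √(2 × 59,040 × 213 / 20.336).
= √(25,151,040 / 20.336) = √1,236,774.1935 ≈ 1112.103.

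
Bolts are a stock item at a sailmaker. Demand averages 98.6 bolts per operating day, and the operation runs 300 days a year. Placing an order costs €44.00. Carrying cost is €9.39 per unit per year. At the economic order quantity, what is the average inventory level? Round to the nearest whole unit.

Annual demand D = 98.6 × 300 = 29,580.
The optimal lot size = √(2DS/H) = √(2 × 29,580 × 44 / 9.39) ≈ 526.51.
Average inventory = Q*/2 ≈ 526.51 / 2 = 263.256.

Average inventory ≈ 263 bolts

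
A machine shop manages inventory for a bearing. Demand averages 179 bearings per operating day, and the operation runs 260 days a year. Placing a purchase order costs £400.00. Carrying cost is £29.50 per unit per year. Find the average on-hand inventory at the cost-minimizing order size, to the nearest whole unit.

Average inventory ≈ 562 bearings

Annual demand D = 179 × 260 = 46,540.
The optimal lot size = √(2DS/H) = √(2 × 46,540 × 400 / 29.5) ≈ 1123.43.
Average inventory = Q*/2 ≈ 1123.43 / 2 = 561.716.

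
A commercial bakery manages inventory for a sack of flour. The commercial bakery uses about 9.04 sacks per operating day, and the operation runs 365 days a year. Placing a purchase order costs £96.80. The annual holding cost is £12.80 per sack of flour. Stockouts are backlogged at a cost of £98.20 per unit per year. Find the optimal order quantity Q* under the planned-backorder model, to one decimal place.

Q* ≈ 237.5 sacks

Annual demand D = 9.04 × 365 = 3,299.6.
With planned backorders, Q* = √(2DS/H) · √((H+B)/B).
√(2DS/H) = √(2 × 3,299.6 × 96.8 / 12.8) = 223.398.
√((H+B)/B) = √((12.8+98.2)/98.2) = 1.0632.
Q* ≈ 237.511.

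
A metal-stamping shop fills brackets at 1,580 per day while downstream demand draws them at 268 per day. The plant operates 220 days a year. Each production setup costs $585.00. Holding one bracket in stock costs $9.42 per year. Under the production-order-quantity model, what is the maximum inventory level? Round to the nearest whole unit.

Annual demand D = 268 × 220 = 58,960.
Production build-up factor (1 − d/p) = 1 − 268/1,580 = 0.8304.
Q* = √(2DS / (H(1 − d/p))) = √(2 × 58,960 × 585 / (9.42 × 0.8304)).
= √(68,983,200 / 7.8222) ≈ 2969.668.
Maximum inventory = Q*(1 − d/p) = 2969.668 × 0.8304 ≈ 2465.952.

I_max ≈ 2,466 brackets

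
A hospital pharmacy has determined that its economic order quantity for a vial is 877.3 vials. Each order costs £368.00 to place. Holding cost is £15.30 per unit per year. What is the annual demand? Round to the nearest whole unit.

D ≈ 16,000 vials per year

Squaring Q* = √(2DS/H) gives Q*² = 2DS/H.
From Q* = √(2DS/H): D = Q*²H / (2S) = 877.3² × 15.3 / (2 × 368) = 15999.628.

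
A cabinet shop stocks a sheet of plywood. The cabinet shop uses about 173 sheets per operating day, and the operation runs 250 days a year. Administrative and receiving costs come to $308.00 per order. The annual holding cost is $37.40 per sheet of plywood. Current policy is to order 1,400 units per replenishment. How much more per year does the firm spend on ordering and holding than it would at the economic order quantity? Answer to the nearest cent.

Annual demand D = 173 × 250 = 43,250.
EOQ = √(2DS/H) = √(2 × 43,250 × 308 / 37.4) ≈ 844.01.
Cost at Q* = (D/Q*)S + (Q*/2)H = √(2DSH) ≈ $31,565.98.
Cost at Q = 1,400: (43,250/1,400)×308 + (1,400/2)×37.4 = $9,515.00 + $26,180.00 = $35,695.00.
Excess = $35,695.00 − $31,565.98 = $4,129.02.

Extra cost ≈ $4,129.02 per year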